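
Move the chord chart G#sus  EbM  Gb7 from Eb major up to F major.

A#sus FM Ab7

Eb major up to F major is a major second; each chord root moves by that interval while the quality stays the same.
G#sus: root G# up a major second → A#, giving A#sus.
EbM: root Eb up a major second → F, giving FM.
Gb7: root Gb up a major second → Ab, giving Ab7.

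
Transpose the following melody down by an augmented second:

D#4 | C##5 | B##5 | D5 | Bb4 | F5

An augmented second down from D#4 gives C4.
An augmented second down from C##5 gives B4.
B##5 down an augmented second is A#5.
D5 down an augmented second is Cb5.
Bb4 down an augmented second is Abb4.
F5 down an augmented second is Ebb5.

C4 B4 A#5 Cb5 Abb4 Ebb5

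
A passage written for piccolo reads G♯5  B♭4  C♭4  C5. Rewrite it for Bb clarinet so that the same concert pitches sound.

First find concert pitch: the piccolo sounds a perfect octave above written, so G♯5 B♭4 C♭4 C5 sounds G#6 Bb5 Cb5 C6.
Then write for Bb clarinet: it sounds a major second below written, so the part must be a major second above concert.
G#6 → A#6
Bb5 → C6
Cb5 → Db5
C6 → D6

A#6 C6 Db5 D6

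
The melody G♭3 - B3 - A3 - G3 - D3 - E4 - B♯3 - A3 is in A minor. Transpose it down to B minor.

Ab2 C#3 B2 A2 E2 F#3 C##3 B2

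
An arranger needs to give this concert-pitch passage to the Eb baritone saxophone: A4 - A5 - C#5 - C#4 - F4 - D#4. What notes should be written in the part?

The Eb baritone saxophone sounds a major thirteenth below written, so the written part must be a major thirteenth above concert — transpose each note up.
A4 -> F#6
A5 -> F#7
C#5 -> A#6
C#4 -> A#5
F4 -> D6
D#4 -> B#5

F#6 F#7 A#6 A#5 D6 B#5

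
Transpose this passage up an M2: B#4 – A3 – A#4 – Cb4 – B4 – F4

C##5 B3 B#4 Db4 C#5 G4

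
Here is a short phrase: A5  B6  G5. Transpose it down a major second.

A major second down from A5 gives G5.
B6: a second down reaches A, and 2 semitones makes it A6.
A major second down from G5 gives F5.

G5 A6 F5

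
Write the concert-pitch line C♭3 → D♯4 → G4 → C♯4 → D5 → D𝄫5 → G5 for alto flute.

The alto flute sounds a perfect fourth below written, so the written part must be a perfect fourth above concert — transpose each note up.
Cb3 gives Fb3
D#4 gives G#4
G4 gives C5
C#4 gives F#4
D5 gives G5
Dbb5 gives Gbb5
G5 gives C6

Fb3 G#4 C5 F#4 G5 Gbb5 C6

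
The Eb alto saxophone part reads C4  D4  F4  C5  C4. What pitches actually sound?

Written C4 on the Eb alto saxophone sounds as Eb3, a major sixth lower; apply that shift to every note.
C4 -> Eb3
D4 -> F3
F4 -> Ab3
C5 -> Eb4
C4 -> Eb3

Eb3 F3 Ab3 Eb4 Eb3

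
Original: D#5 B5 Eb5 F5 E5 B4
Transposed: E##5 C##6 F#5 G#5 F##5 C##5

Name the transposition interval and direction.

up an augmented second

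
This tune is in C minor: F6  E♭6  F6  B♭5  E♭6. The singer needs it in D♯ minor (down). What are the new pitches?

G#5 F#5 G#5 C#5 F#5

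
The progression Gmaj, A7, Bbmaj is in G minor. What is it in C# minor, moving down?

C#maj D#7 Emaj

G minor down to C# minor is a diminished fifth; each chord root moves by that interval while the quality stays the same.
Gmaj: root G down a diminished fifth → C#, giving C#maj.
A7: root A down a diminished fifth → D#, giving D#7.
Bbmaj: root Bb down a diminished fifth → E, giving Emaj.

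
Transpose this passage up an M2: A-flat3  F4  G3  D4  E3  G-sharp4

Bb3 G4 A3 E4 F#3 A#4

Ab3 -> Bb3
F4 -> G4
G3 -> A3
D4 -> E4
E3 -> F#3
G#4 -> A#4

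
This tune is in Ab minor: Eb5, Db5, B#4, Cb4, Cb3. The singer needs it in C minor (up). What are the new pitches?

G5 F5 D##5 Eb4 Eb3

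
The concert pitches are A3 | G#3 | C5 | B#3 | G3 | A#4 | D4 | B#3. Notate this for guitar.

The guitar sounds a perfect octave below written, so the written part must be a perfect octave above concert — transpose each note up.
A3 to A4
G#3 to G#4
C5 to C6
B#3 to B#4
G3 to G4
A#4 to A#5
D4 to D5
B#3 to B#4

A4 G#4 C6 B#4 G4 A#5 D5 B#4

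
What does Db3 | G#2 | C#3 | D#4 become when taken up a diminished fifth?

Abb3 D3 G3 A4

Db3 -> Abb3
G#2 -> D3
C#3 -> G3
D#4 -> A4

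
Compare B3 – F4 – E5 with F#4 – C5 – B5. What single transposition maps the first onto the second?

up a perfect fifth

From B3 to F#4 is 5 letter names — a fifth of some quality.
B3 to F#4 is 7 semitones, which makes it a perfect fifth; the second version is higher, so the direction is up.
Checking another pair — E5 → B5 — gives the same interval.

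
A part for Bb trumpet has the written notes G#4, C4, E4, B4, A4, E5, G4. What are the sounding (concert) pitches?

F#4 Bb3 D4 A4 G4 D5 F4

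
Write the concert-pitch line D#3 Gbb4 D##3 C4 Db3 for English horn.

Written C4 sounds as F3 on the English horn, so concert pitches are written a perfect fifth up.
D#3 → A#3
Gbb4 → Dbb5
D##3 → A##3
C4 → G4
Db3 → Ab3

A#3 Dbb5 A##3 G4 Ab3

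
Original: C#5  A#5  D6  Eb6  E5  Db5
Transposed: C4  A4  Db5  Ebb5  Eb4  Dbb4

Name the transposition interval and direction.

From C#5 to C4 is 8 letter names — an octave of some quality.
C4 to C#5 is 13 semitones, which makes it an augmented octave; the second version is lower, so the direction is down.
Checking another pair — Db5 → Dbb4 — gives the same interval.

down an augmented octave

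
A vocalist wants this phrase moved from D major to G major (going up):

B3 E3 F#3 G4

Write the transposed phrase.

E4 A3 B3 C5

D major to G major up is a perfect fourth, so every note moves up by that interval.
B3 becomes E4
E3 becomes A3
F#3 becomes B3
G4 becomes C5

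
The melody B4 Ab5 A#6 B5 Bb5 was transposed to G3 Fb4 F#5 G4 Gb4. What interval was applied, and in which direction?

down a major tenth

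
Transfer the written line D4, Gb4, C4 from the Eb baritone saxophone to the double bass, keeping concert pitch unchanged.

F3 Bbb3 Eb3

First find concert pitch: the Eb baritone saxophone sounds a major thirteenth below written, so D4 Gb4 C4 sounds F2 Bbb2 Eb2.
Then write for double bass: it sounds a perfect octave below written, so the part must be a perfect octave above concert.
F2 → F3
Bbb2 → Bbb3
Eb2 → Eb3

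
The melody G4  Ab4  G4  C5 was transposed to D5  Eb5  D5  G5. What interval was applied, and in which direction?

up a perfect fifth

From G4 to D5 is 5 letter names — a fifth of some quality.
G4 to D5 is 7 semitones, which makes it a perfect fifth; the second version is higher, so the direction is up.
Checking another pair — C5 → G5 — gives the same interval.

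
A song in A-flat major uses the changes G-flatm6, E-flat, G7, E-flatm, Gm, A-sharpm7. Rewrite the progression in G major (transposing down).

A-flat major down to G major is a minor second; each chord root moves by that interval while the quality stays the same.
G-flatm6: root G-flat down a minor second → F, giving Fm6.
E-flat: root E-flat down a minor second → D, giving D.
G7: root G down a minor second → F#, giving F#7.
E-flatm: root E-flat down a minor second → D, giving Dm.
Gm: root G down a minor second → F#, giving F#m.
A-sharpm7: root A-sharp down a minor second → G##, giving G##m7.

Fm6 D F#7 Dm F#m G##m7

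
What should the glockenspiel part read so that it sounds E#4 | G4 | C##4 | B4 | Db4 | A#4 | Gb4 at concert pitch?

The glockenspiel sounds a perfect fifteenth above written, so the written part must be a perfect fifteenth below concert — transpose each note down.
E#4 becomes E#2
G4 becomes G2
C##4 becomes C##2
B4 becomes B2
Db4 becomes Db2
A#4 becomes A#2
Gb4 becomes Gb2

E#2 G2 C##2 B2 Db2 A#2 Gb2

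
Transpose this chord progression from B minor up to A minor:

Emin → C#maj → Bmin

Dmin Bmaj Amin

B minor up to A minor is a minor seventh; each chord root moves by that interval while the quality stays the same.
Emin: root E up a minor seventh → D, giving Dmin.
C#maj: root C# up a minor seventh → B, giving Bmaj.
Bmin: root B up a minor seventh → A, giving Amin.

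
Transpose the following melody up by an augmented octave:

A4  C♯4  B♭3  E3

A4 → A#5
C#4 → C##5
Bb3 → B4
E3 → E#4

A#5 C##5 B4 E#4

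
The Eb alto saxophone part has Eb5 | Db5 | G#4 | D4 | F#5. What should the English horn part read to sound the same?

First find concert pitch: the Eb alto saxophone sounds a major sixth below written, so Eb5 Db5 G#4 D4 F#5 sounds Gb4 Fb4 B3 F3 A4.
Then write for English horn: it sounds a perfect fifth below written, so the part must be a perfect fifth above concert.
Gb4 → Db5
Fb4 → Cb5
B3 → F#4
F3 → C4
A4 → E5

Db5 Cb5 F#4 C4 E5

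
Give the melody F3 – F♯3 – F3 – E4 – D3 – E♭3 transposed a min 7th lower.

A minor seventh down from F3 gives G2.
F#3: a seventh down reaches G, and 10 semitones makes it G#2.
A minor seventh down from F3 gives G2.
E4 down a minor seventh is F#3.
A minor seventh down from D3 gives E2.
Eb3: a seventh down reaches F, and 10 semitones makes it F2.

G2 G#2 G2 F#3 E2 F2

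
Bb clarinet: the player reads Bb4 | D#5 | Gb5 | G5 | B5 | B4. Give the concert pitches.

Ab4 C#5 Fb5 F5 A5 A4

Written C4 on the Bb clarinet sounds as Bb3, a major second lower; apply that shift to every note.
Bb4 becomes Ab4
D#5 becomes C#5
Gb5 becomes Fb5
G5 becomes F5
B5 becomes A5
B4 becomes A4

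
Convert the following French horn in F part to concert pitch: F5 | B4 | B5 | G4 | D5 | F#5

The French horn in F sounds a perfect fifth below written, so transpose each written note down a perfect fifth.
F5 -> Bb4
B4 -> E4
B5 -> E5
G4 -> C4
D5 -> G4
F#5 -> B4

Bb4 E4 E5 C4 G4 B4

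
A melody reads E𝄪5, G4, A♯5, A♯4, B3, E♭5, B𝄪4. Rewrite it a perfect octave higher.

E##5: an octave up reaches E, and 12 semitones makes it E##6.
G4 up a perfect octave is G5.
A#5 up a perfect octave is A#6.
A#4: an octave up reaches A, and 12 semitones makes it A#5.
B3: an octave up reaches B, and 12 semitones makes it B4.
Eb5: an octave up reaches E, and 12 semitones makes it Eb6.
A perfect octave up from B##4 gives B##5.

E##6 G5 A#6 A#5 B4 Eb6 B##5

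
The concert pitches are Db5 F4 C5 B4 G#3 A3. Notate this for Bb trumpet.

Written C4 sounds as Bb3 on the Bb trumpet, so concert pitches are written a major second up.
Db5 → Eb5
F4 → G4
C5 → D5
B4 → C#5
G#3 → A#3
A3 → B3

Eb5 G4 D5 C#5 A#3 B3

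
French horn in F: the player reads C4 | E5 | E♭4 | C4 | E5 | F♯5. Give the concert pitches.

F3 A4 Ab3 F3 A4 B4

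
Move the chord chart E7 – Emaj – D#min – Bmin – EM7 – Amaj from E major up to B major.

B7 Bmaj A#min F#min BM7 Emaj

E major up to B major is a perfect fifth; each chord root moves by that interval while the quality stays the same.
E7: root E up a perfect fifth → B, giving B7.
Emaj: root E up a perfect fifth → B, giving Bmaj.
D#min: root D# up a perfect fifth → A#, giving A#min.
Bmin: root B up a perfect fifth → F#, giving F#min.
EM7: root E up a perfect fifth → B, giving BM7.
Amaj: root A up a perfect fifth → E, giving Emaj.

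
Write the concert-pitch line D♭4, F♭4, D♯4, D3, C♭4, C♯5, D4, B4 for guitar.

Db5 Fb5 D#5 D4 Cb5 C#6 D5 B5

Written C4 sounds as C3 on the guitar, so concert pitches are written a perfect octave up.
Db4 -> Db5
Fb4 -> Fb5
D#4 -> D#5
D3 -> D4
Cb4 -> Cb5
C#5 -> C#6
D4 -> D5
B4 -> B5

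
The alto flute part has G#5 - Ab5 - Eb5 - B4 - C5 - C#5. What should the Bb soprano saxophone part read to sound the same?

First find concert pitch: the alto flute sounds a perfect fourth below written, so G#5 Ab5 Eb5 B4 C5 C#5 sounds D#5 Eb5 Bb4 F#4 G4 G#4.
Then write for Bb soprano saxophone: it sounds a major second below written, so the part must be a major second above concert.
D#5 → E#5
Eb5 → F5
Bb4 → C5
F#4 → G#4
G4 → A4
G#4 → A#4

E#5 F5 C5 G#4 A4 A#4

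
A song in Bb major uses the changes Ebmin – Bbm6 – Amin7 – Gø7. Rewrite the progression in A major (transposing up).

Bb major up to A major is a major seventh; each chord root moves by that interval while the quality stays the same.
Ebmin: root Eb up a major seventh → D, giving Dmin.
Bbm6: root Bb up a major seventh → A, giving Am6.
Amin7: root A up a major seventh → G#, giving G#min7.
Gø7: root G up a major seventh → F#, giving F#ø7.

Dmin Am6 G#min7 F#ø7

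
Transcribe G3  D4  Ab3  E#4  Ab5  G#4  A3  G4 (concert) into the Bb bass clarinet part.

A4 E5 Bb4 F##5 Bb6 A#5 B4 A5

Written C4 sounds as Bb2 on the Bb bass clarinet, so concert pitches are written a major ninth up.
G3 → A4
D4 → E5
Ab3 → Bb4
E#4 → F##5
Ab5 → Bb6
G#4 → A#5
A3 → B4
G4 → A5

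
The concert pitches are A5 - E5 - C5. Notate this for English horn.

Written C4 sounds as F3 on the English horn, so concert pitches are written a perfect fifth up.
A5 becomes E6
E5 becomes B5
C5 becomes G5

E6 B5 G5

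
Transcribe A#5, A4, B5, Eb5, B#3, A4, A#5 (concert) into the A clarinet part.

C#6 C5 D6 Gb5 D#4 C5 C#6

The A clarinet sounds a minor third below written, so the written part must be a minor third above concert — transpose each note up.
A#5 to C#6
A4 to C5
B5 to D6
Eb5 to Gb5
B#3 to D#4
A4 to C5
A#5 to C#6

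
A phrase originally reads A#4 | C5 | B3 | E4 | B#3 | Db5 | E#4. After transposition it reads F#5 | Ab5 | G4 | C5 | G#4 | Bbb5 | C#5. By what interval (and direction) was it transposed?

up a minor sixth

From A#4 to F#5 is 6 letter names — a sixth of some quality.
A#4 to F#5 is 8 semitones, which makes it a minor sixth; the second version is higher, so the direction is up.
Checking another pair — E#4 → C#5 — gives the same interval.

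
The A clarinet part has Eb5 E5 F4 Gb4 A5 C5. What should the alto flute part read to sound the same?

F5 F#5 G4 Ab4 B5 D5

First find concert pitch: the A clarinet sounds a minor third below written, so Eb5 E5 F4 Gb4 A5 C5 sounds C5 C#5 D4 Eb4 F#5 A4.
Then write for alto flute: it sounds a perfect fourth below written, so the part must be a perfect fourth above concert.
C5 → F5
C#5 → F#5
D4 → G4
Eb4 → Ab4
F#5 → B5
A4 → D5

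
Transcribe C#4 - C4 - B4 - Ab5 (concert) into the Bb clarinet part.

D#4 D4 C#5 Bb5

Written C4 sounds as Bb3 on the Bb clarinet, so concert pitches are written a major second up.
C#4 becomes D#4
C4 becomes D4
B4 becomes C#5
Ab5 becomes Bb5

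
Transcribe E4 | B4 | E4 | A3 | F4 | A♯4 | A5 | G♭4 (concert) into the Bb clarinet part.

F#4 C#5 F#4 B3 G4 B#4 B5 Ab4

The Bb clarinet sounds a major second below written, so the written part must be a major second above concert — transpose each note up.
E4 becomes F#4
B4 becomes C#5
E4 becomes F#4
A3 becomes B3
F4 becomes G4
A#4 becomes B#4
A5 becomes B5
Gb4 becomes Ab4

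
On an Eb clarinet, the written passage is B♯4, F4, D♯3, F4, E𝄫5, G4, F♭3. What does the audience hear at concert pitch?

D#5 Ab4 F#3 Ab4 Gbb5 Bb4 Abb3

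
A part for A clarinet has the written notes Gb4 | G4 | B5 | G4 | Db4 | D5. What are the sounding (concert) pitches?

The A clarinet sounds a minor third below written, so transpose each written note down a minor third.
Gb4 to Eb4
G4 to E4
B5 to G#5
G4 to E4
Db4 to Bb3
D5 to B4

Eb4 E4 G#5 E4 Bb3 B4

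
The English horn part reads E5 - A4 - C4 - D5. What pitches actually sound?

A4 D4 F3 G4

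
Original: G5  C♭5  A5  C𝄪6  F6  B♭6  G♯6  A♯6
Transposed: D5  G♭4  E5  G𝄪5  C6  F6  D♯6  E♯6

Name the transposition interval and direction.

down a perfect fourth

Take the first pair: G5 → D5. G to D spans 4 letter names, so the interval is some kind of fourth.
D5 to G5 is 5 semitones, which makes it a perfect fourth; the second version is lower, so the direction is down.
Checking another pair — A#6 → E#6 — gives the same interval.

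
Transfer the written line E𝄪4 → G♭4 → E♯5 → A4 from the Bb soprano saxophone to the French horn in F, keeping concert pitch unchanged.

A##4 Cb5 A#5 D5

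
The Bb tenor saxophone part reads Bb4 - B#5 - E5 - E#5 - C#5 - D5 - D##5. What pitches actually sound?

Written C4 on the Bb tenor saxophone sounds as Bb2, a major ninth lower; apply that shift to every note.
Bb4 -> Ab3
B#5 -> A#4
E5 -> D4
E#5 -> D#4
C#5 -> B3
D5 -> C4
D##5 -> C##4

Ab3 A#4 D4 D#4 B3 C4 C##4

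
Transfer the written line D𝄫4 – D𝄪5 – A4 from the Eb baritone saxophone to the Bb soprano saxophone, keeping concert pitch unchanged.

Gbb2 G##3 D3

First find concert pitch: the Eb baritone saxophone sounds a major thirteenth below written, so D𝄫4 D𝄪5 A4 sounds Fbb2 F##3 C3.
Then write for Bb soprano saxophone: it sounds a major second below written, so the part must be a major second above concert.
Fbb2 → Gbb2
F##3 → G##3
C3 → D3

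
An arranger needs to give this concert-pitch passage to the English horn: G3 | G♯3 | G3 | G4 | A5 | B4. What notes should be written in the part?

The English horn sounds a perfect fifth below written, so the written part must be a perfect fifth above concert — transpose each note up.
G3 becomes D4
G#3 becomes D#4
G3 becomes D4
G4 becomes D5
A5 becomes E6
B4 becomes F#5

D4 D#4 D4 D5 E6 F#5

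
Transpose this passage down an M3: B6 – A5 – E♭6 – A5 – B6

B6: a third down reaches G, and 4 semitones makes it G6.
A5: a third down reaches F, and 4 semitones makes it F5.
A major third down from Eb6 gives Cb6.
A major third down from A5 gives F5.
B6: a third down reaches G, and 4 semitones makes it G6.

G6 F5 Cb6 F5 G6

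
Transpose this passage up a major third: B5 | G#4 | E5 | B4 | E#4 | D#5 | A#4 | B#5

D#6 B#4 G#5 D#5 G##4 F##5 C##5 D##6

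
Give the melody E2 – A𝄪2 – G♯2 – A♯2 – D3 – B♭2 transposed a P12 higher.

E2 up a perfect twelfth is B3.
A##2 up a perfect twelfth is E##4.
A perfect twelfth up from G#2 gives D#4.
A perfect twelfth up from A#2 gives E#4.
D3 up a perfect twelfth is A4.
Bb2: a twelfth up reaches F, and 19 semitones makes it F4.

B3 E##4 D#4 E#4 A4 F4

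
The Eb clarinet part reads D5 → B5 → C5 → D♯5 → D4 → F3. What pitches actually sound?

F5 D6 Eb5 F#5 F4 Ab3

The Eb clarinet sounds a minor third above written, so transpose each written note up a minor third.
D5 gives F5
B5 gives D6
C5 gives Eb5
D#5 gives F#5
D4 gives F4
F3 gives Ab3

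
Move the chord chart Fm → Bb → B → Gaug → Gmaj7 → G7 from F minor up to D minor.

Dm G G# Eaug Emaj7 E7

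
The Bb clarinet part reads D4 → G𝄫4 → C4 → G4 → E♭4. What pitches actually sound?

C4 Fbb4 Bb3 F4 Db4

Written C4 on the Bb clarinet sounds as Bb3, a major second lower; apply that shift to every note.
D4 -> C4
Gbb4 -> Fbb4
C4 -> Bb3
G4 -> F4
Eb4 -> Db4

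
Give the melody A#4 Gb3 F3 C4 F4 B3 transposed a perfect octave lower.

A#3 Gb2 F2 C3 F3 B2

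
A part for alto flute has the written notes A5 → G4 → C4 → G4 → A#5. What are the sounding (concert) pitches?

E5 D4 G3 D4 E#5

Written C4 on the alto flute sounds as G3, a perfect fourth lower; apply that shift to every note.
A5 gives E5
G4 gives D4
C4 gives G3
G4 gives D4
A#5 gives E#5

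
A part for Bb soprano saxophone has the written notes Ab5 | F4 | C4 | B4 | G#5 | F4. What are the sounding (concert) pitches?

Gb5 Eb4 Bb3 A4 F#5 Eb4

Written C4 on the Bb soprano saxophone sounds as Bb3, a major second lower; apply that shift to every note.
Ab5 → Gb5
F4 → Eb4
C4 → Bb3
B4 → A4
G#5 → F#5
F4 → Eb4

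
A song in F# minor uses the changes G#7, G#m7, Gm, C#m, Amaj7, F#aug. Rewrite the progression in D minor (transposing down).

E7 Em7 Ebm Am Fmaj7 Daug

F# minor down to D minor is a major third; each chord root moves by that interval while the quality stays the same.
G#7: root G# down a major third → E, giving E7.
G#m7: root G# down a major third → E, giving Em7.
Gm: root G down a major third → Eb, giving Ebm.
C#m: root C# down a major third → A, giving Am.
Amaj7: root A down a major third → F, giving Fmaj7.
F#aug: root F# down a major third → D, giving Daug.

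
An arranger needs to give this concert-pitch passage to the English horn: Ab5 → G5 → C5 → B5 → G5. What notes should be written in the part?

Written C4 sounds as F3 on the English horn, so concert pitches are written a perfect fifth up.
Ab5 gives Eb6
G5 gives D6
C5 gives G5
B5 gives F#6
G5 gives D6

Eb6 D6 G5 F#6 D6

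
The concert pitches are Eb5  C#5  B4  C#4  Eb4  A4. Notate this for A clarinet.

Written C4 sounds as A3 on the A clarinet, so concert pitches are written a minor third up.
Eb5 to Gb5
C#5 to E5
B4 to D5
C#4 to E4
Eb4 to Gb4
A4 to C5

Gb5 E5 D5 E4 Gb4 C5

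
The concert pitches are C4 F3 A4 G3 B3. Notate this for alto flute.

F4 Bb3 D5 C4 E4

Written C4 sounds as G3 on the alto flute, so concert pitches are written a perfect fourth up.
C4 becomes F4
F3 becomes Bb3
A4 becomes D5
G3 becomes C4
B3 becomes E4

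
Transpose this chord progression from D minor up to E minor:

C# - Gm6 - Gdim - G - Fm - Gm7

D# Am6 Adim A Gm Am7

D minor up to E minor is a major second; each chord root moves by that interval while the quality stays the same.
C#: root C# up a major second → D#, giving D#.
Gm6: root G up a major second → A, giving Am6.
Gdim: root G up a major second → A, giving Adim.
G: root G up a major second → A, giving A.
Fm: root F up a major second → G, giving Gm.
Gm7: root G up a major second → A, giving Am7.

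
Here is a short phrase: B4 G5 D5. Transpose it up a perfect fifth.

F#5 D6 A5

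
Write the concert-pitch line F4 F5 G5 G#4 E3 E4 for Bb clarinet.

Written C4 sounds as Bb3 on the Bb clarinet, so concert pitches are written a major second up.
F4 gives G4
F5 gives G5
G5 gives A5
G#4 gives A#4
E3 gives F#3
E4 gives F#4

G4 G5 A5 A#4 F#3 F#4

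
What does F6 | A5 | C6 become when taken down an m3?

A minor third down from F6 gives D6.
A5 down a minor third is F#5.
C6: a third down reaches A, and 3 semitones makes it A5.

D6 F#5 A5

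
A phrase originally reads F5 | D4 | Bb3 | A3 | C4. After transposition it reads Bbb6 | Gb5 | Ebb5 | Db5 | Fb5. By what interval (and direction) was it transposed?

up a diminished eleventh

From F5 to Bbb6 is 11 letter names — an eleventh of some quality.
F5 to Bbb6 is 16 semitones, which makes it a diminished eleventh; the second version is higher, so the direction is up.
Checking another pair — C4 → Fb5 — gives the same interval.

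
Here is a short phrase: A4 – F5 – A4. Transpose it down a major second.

A4 to G4
F5 to Eb5
A4 to G4

G4 Eb5 G4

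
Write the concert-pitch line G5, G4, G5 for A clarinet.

The A clarinet sounds a minor third below written, so the written part must be a minor third above concert — transpose each note up.
G5 to Bb5
G4 to Bb4
G5 to Bb5

Bb5 Bb4 Bb5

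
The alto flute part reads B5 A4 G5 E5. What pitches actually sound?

The alto flute sounds a perfect fourth below written, so transpose each written note down a perfect fourth.
B5 to F#5
A4 to E4
G5 to D5
E5 to B4

F#5 E4 D5 B4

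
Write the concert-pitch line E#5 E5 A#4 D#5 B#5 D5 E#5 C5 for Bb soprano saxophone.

F##5 F#5 B#4 E#5 C##6 E5 F##5 D5

The Bb soprano saxophone sounds a major second below written, so the written part must be a major second above concert — transpose each note up.
E#5 becomes F##5
E5 becomes F#5
A#4 becomes B#4
D#5 becomes E#5
B#5 becomes C##6
D5 becomes E5
E#5 becomes F##5
C5 becomes D5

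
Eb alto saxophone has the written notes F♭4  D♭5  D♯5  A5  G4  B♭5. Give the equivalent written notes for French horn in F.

Ebb4 Cb5 C#5 G5 F4 Ab5

First find concert pitch: the Eb alto saxophone sounds a major sixth below written, so F♭4 D♭5 D♯5 A5 G4 B♭5 sounds Abb3 Fb4 F#4 C5 Bb3 Db5.
Then write for French horn in F: it sounds a perfect fifth below written, so the part must be a perfect fifth above concert.
Abb3 → Ebb4
Fb4 → Cb5
F#4 → C#5
C5 → G5
Bb3 → F4
Db5 → Ab5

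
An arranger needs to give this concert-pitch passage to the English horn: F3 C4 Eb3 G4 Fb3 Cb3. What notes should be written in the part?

C4 G4 Bb3 D5 Cb4 Gb3

Written C4 sounds as F3 on the English horn, so concert pitches are written a perfect fifth up.
F3 → C4
C4 → G4
Eb3 → Bb3
G4 → D5
Fb3 → Cb4
Cb3 → Gb3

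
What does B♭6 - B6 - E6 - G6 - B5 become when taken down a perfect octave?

Bb5 B5 E5 G5 B4

Bb6 -> Bb5
B6 -> B5
E6 -> E5
G6 -> G5
B5 -> B4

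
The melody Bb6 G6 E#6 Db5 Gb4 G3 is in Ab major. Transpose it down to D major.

E6 C#6 A##5 G4 C4 C#3

From Ab down to D is a diminished fifth; apply that to each pitch.
Bb6 to E6
G6 to C#6
E#6 to A##5
Db5 to G4
Gb4 to C4
G3 to C#3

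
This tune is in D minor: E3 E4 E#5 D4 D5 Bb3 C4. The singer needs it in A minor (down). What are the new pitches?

B2 B3 B#4 A3 A4 F3 G3

D minor to A minor down is a perfect fourth, so every note moves down by that interval.
E3 → B2
E4 → B3
E#5 → B#4
D4 → A3
D5 → A4
Bb3 → F3
C4 → G3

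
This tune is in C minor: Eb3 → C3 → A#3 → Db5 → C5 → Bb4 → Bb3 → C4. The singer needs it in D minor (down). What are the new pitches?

F2 D2 B#2 Eb4 D4 C4 C3 D3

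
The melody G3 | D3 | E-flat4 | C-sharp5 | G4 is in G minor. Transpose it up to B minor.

G minor to B minor up is a major third, so every note moves up by that interval.
G3 becomes B3
D3 becomes F#3
Eb4 becomes G4
C#5 becomes E#5
G4 becomes B4

B3 F#3 G4 E#5 B4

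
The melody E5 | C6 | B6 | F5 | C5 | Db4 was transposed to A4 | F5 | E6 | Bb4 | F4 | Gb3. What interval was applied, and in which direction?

Take the first pair: E5 → A4. E to A spans 5 letter names, so the interval is some kind of fifth.
A4 to E5 is 7 semitones, which makes it a perfect fifth; the second version is lower, so the direction is down.
Checking another pair — Db4 → Gb3 — gives the same interval.

down a perfect fifth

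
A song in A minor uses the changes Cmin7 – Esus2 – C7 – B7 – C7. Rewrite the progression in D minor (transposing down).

Fmin7 Asus2 F7 E7 F7

A minor down to D minor is a perfect fifth; each chord root moves by that interval while the quality stays the same.
Cmin7: root C down a perfect fifth → F, giving Fmin7.
Esus2: root E down a perfect fifth → A, giving Asus2.
C7: root C down a perfect fifth → F, giving F7.
B7: root B down a perfect fifth → E, giving E7.
C7: root C down a perfect fifth → F, giving F7.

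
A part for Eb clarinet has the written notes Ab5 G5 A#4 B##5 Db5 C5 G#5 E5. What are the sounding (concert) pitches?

Cb6 Bb5 C#5 D##6 Fb5 Eb5 B5 G5

Written C4 on the Eb clarinet sounds as Eb4, a minor third higher; apply that shift to every note.
Ab5 to Cb6
G5 to Bb5
A#4 to C#5
B##5 to D##6
Db5 to Fb5
C5 to Eb5
G#5 to B5
E5 to G5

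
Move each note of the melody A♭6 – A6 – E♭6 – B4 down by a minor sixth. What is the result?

C6 C#6 G5 D#4

Ab6 gives C6
A6 gives C#6
Eb6 gives G5
B4 gives D#4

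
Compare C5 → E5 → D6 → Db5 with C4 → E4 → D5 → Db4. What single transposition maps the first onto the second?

Take the first pair: C5 → C4. C to C spans 8 letter names, so the interval is some kind of octave.
C4 to C5 is 12 semitones, which makes it a perfect octave; the second version is lower, so the direction is down.
Checking another pair — Db5 → Db4 — gives the same interval.

down a perfect octave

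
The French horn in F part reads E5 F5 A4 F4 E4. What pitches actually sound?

Written C4 on the French horn in F sounds as F3, a perfect fifth lower; apply that shift to every note.
E5 -> A4
F5 -> Bb4
A4 -> D4
F4 -> Bb3
E4 -> A3

A4 Bb4 D4 Bb3 A3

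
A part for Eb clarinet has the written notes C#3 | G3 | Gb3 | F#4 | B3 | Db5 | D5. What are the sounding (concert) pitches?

E3 Bb3 Bbb3 A4 D4 Fb5 F5

Written C4 on the Eb clarinet sounds as Eb4, a minor third higher; apply that shift to every note.
C#3 → E3
G3 → Bb3
Gb3 → Bbb3
F#4 → A4
B3 → D4
Db5 → Fb5
D5 → F5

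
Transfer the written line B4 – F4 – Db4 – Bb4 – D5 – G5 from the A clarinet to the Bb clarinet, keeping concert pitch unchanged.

A#4 E4 C4 A4 C#5 F#5

First find concert pitch: the A clarinet sounds a minor third below written, so B4 F4 Db4 Bb4 D5 G5 sounds G#4 D4 Bb3 G4 B4 E5.
Then write for Bb clarinet: it sounds a major second below written, so the part must be a major second above concert.
G#4 → A#4
D4 → E4
Bb3 → C4
G4 → A4
B4 → C#5
E5 → F#5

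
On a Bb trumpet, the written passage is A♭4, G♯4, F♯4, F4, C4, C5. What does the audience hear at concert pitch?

Gb4 F#4 E4 Eb4 Bb3 Bb4

Written C4 on the Bb trumpet sounds as Bb3, a major second lower; apply that shift to every note.
Ab4 -> Gb4
G#4 -> F#4
F#4 -> E4
F4 -> Eb4
C4 -> Bb3
C5 -> Bb4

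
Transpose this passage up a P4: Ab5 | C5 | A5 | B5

Db6 F5 D6 E6

Ab5: a fourth up reaches D, and 5 semitones makes it Db6.
C5: a fourth up reaches F, and 5 semitones makes it F5.
A perfect fourth up from A5 gives D6.
B5: a fourth up reaches E, and 5 semitones makes it E6.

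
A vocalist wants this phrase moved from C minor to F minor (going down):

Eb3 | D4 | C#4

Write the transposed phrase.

C minor to F minor down is a perfect fifth, so every note moves down by that interval.
Eb3 gives Ab2
D4 gives G3
C#4 gives F#3

Ab2 G3 F#3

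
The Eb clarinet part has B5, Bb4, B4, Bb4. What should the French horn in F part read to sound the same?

A6 Ab5 A5 Ab5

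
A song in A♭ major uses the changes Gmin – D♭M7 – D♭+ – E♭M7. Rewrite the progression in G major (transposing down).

F#min CM7 C+ DM7

A♭ major down to G major is a minor second; each chord root moves by that interval while the quality stays the same.
Gmin: root G down a minor second → F#, giving F#min.
D♭M7: root D♭ down a minor second → C, giving CM7.
D♭+: root D♭ down a minor second → C, giving C+.
E♭M7: root E♭ down a minor second → D, giving DM7.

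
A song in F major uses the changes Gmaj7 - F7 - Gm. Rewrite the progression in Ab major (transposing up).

Bbmaj7 Ab7 Bbm

F major up to Ab major is a minor third; each chord root moves by that interval while the quality stays the same.
Gmaj7: root G up a minor third → Bb, giving Bbmaj7.
F7: root F up a minor third → Ab, giving Ab7.
Gm: root G up a minor third → Bb, giving Bbm.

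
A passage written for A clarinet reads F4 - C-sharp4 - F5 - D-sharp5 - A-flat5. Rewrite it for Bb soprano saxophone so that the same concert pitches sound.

E4 B#3 E5 C##5 G5

First find concert pitch: the A clarinet sounds a minor third below written, so F4 C-sharp4 F5 D-sharp5 A-flat5 sounds D4 A#3 D5 B#4 F5.
Then write for Bb soprano saxophone: it sounds a major second below written, so the part must be a major second above concert.
D4 → E4
A#3 → B#3
D5 → E5
B#4 → C##5
F5 → G5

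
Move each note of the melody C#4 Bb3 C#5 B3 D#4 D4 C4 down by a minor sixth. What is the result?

E#3 D3 E#4 D#3 F##3 F#3 E3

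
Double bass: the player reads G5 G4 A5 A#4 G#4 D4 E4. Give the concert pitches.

Written C4 on the double bass sounds as C3, a perfect octave lower; apply that shift to every note.
G5 -> G4
G4 -> G3
A5 -> A4
A#4 -> A#3
G#4 -> G#3
D4 -> D3
E4 -> E3

G4 G3 A4 A#3 G#3 D3 E3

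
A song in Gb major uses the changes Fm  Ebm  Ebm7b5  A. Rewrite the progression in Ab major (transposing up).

Gm Fm Fm7b5 B

Gb major up to Ab major is a major second; each chord root moves by that interval while the quality stays the same.
Fm: root F up a major second → G, giving Gm.
Ebm: root Eb up a major second → F, giving Fm.
Ebm7b5: root Eb up a major second → F, giving Fm7b5.
A: root A up a major second → B, giving B.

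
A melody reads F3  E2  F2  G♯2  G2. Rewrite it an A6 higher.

D#4 C##3 D#3 E##3 E#3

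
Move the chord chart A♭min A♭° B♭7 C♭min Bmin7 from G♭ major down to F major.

G♭ major down to F major is a minor second; each chord root moves by that interval while the quality stays the same.
A♭min: root A♭ down a minor second → G, giving Gmin.
A♭°: root A♭ down a minor second → G, giving G°.
B♭7: root B♭ down a minor second → A, giving A7.
C♭min: root C♭ down a minor second → Bb, giving Bbmin.
Bmin7: root B down a minor second → A#, giving A#min7.

Gmin G° A7 Bbmin A#min7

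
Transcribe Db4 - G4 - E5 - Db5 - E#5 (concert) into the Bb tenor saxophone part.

Written C4 sounds as Bb2 on the Bb tenor saxophone, so concert pitches are written a major ninth up.
Db4 gives Eb5
G4 gives A5
E5 gives F#6
Db5 gives Eb6
E#5 gives F##6

Eb5 A5 F#6 Eb6 F##6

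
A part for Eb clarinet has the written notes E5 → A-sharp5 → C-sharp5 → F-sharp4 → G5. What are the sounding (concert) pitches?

G5 C#6 E5 A4 Bb5

Written C4 on the Eb clarinet sounds as Eb4, a minor third higher; apply that shift to every note.
E5 to G5
A#5 to C#6
C#5 to E5
F#4 to A4
G5 to Bb5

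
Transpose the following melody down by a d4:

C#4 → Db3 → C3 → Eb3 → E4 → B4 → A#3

C#4 becomes G##3
Db3 becomes A2
C3 becomes G#2
Eb3 becomes B2
E4 becomes B#3
B4 becomes F##4
A#3 becomes E##3

G##3 A2 G#2 B2 B#3 F##4 E##3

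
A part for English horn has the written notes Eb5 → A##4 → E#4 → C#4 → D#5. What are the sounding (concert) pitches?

The English horn sounds a perfect fifth below written, so transpose each written note down a perfect fifth.
Eb5 -> Ab4
A##4 -> D##4
E#4 -> A#3
C#4 -> F#3
D#5 -> G#4

Ab4 D##4 A#3 F#3 G#4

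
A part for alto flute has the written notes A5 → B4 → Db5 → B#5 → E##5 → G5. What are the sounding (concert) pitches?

Written C4 on the alto flute sounds as G3, a perfect fourth lower; apply that shift to every note.
A5 gives E5
B4 gives F#4
Db5 gives Ab4
B#5 gives F##5
E##5 gives B##4
G5 gives D5

E5 F#4 Ab4 F##5 B##4 D5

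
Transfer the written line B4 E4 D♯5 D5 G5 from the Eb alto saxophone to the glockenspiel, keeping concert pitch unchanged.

D2 G1 F#2 F2 Bb2

First find concert pitch: the Eb alto saxophone sounds a major sixth below written, so B4 E4 D♯5 D5 G5 sounds D4 G3 F#4 F4 Bb4.
Then write for glockenspiel: it sounds a perfect fifteenth above written, so the part must be a perfect fifteenth below concert.
D4 → D2
G3 → G1
F#4 → F#2
F4 → F2
Bb4 → Bb2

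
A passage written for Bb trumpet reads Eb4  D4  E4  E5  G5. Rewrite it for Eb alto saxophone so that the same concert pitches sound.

Bb4 A4 B4 B5 D6

First find concert pitch: the Bb trumpet sounds a major second below written, so Eb4 D4 E4 E5 G5 sounds Db4 C4 D4 D5 F5.
Then write for Eb alto saxophone: it sounds a major sixth below written, so the part must be a major sixth above concert.
Db4 → Bb4
C4 → A4
D4 → B4
D5 → B5
F5 → D6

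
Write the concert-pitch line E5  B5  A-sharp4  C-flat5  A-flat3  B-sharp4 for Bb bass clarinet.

F#6 C#7 B#5 Db6 Bb4 C##6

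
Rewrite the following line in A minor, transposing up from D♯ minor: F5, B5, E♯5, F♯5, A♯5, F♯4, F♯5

D♯ minor to A minor up is a diminished fifth, so every note moves up by that interval.
F5 gives Cb6
B5 gives F6
E#5 gives B5
F#5 gives C6
A#5 gives E6
F#4 gives C5
F#5 gives C6

Cb6 F6 B5 C6 E6 C5 C6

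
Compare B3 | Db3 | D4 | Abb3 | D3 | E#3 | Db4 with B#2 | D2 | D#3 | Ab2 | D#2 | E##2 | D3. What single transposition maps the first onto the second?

down a diminished octave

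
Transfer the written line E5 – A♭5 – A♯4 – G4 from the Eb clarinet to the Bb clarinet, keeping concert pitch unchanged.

A5 Db6 D#5 C5

First find concert pitch: the Eb clarinet sounds a minor third above written, so E5 A♭5 A♯4 G4 sounds G5 Cb6 C#5 Bb4.
Then write for Bb clarinet: it sounds a major second below written, so the part must be a major second above concert.
G5 → A5
Cb6 → Db6
C#5 → D#5
Bb4 → C5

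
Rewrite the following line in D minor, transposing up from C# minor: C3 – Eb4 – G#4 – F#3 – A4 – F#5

From C# up to D is a minor second; apply that to each pitch.
C3 → Db3
Eb4 → Fb4
G#4 → A4
F#3 → G3
A4 → Bb4
F#5 → G5

Db3 Fb4 A4 G3 Bb4 G5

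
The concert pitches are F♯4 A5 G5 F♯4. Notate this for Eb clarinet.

The Eb clarinet sounds a minor third above written, so the written part must be a minor third below concert — transpose each note down.
F#4 gives D#4
A5 gives F#5
G5 gives E5
F#4 gives D#4

D#4 F#5 E5 D#4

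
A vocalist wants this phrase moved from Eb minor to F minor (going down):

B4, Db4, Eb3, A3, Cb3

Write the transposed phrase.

From Eb down to F is a minor seventh; apply that to each pitch.
B4 to C#4
Db4 to Eb3
Eb3 to F2
A3 to B2
Cb3 to Db2

C#4 Eb3 F2 B2 Db2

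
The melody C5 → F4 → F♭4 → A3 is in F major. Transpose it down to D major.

A4 D4 Db4 F#3

From F down to D is a minor third; apply that to each pitch.
C5 -> A4
F4 -> D4
Fb4 -> Db4
A3 -> F#3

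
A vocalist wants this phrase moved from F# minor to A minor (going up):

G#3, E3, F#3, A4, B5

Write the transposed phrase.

F# minor to A minor up is a minor third, so every note moves up by that interval.
G#3 becomes B3
E3 becomes G3
F#3 becomes A3
A4 becomes C5
B5 becomes D6

B3 G3 A3 C5 D6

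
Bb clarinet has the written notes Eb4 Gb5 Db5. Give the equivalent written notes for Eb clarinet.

First find concert pitch: the Bb clarinet sounds a major second below written, so Eb4 Gb5 Db5 sounds Db4 Fb5 Cb5.
Then write for Eb clarinet: it sounds a minor third above written, so the part must be a minor third below concert.
Db4 → Bb3
Fb5 → Db5
Cb5 → Ab4

Bb3 Db5 Ab4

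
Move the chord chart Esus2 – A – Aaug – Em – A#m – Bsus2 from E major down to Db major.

Dbsus2 Gb Gbaug Dbm Gm Absus2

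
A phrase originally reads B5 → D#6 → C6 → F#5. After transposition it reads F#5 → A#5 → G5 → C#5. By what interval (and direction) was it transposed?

down a perfect fourth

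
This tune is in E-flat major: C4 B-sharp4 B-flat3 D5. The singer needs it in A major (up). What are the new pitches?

F#4 E##5 E4 G#5

From E-flat up to A is an augmented fourth; apply that to each pitch.
C4 -> F#4
B#4 -> E##5
Bb3 -> E4
D5 -> G#5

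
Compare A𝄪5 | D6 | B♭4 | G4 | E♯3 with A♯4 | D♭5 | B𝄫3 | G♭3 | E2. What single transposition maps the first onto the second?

From A##5 to A#4 is 8 letter names — an octave of some quality.
A#4 to A##5 is 13 semitones, which makes it an augmented octave; the second version is lower, so the direction is down.
Checking another pair — E#3 → E2 — gives the same interval.

down an augmented octave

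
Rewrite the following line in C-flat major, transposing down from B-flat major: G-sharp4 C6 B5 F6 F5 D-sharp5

B-flat major to C-flat major down is a major seventh, so every note moves down by that interval.
G#4 -> A3
C6 -> Db5
B5 -> C5
F6 -> Gb5
F5 -> Gb4
D#5 -> E4

A3 Db5 C5 Gb5 Gb4 E4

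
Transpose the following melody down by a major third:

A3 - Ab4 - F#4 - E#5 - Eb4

A3 gives F3
Ab4 gives Fb4
F#4 gives D4
E#5 gives C#5
Eb4 gives Cb4

F3 Fb4 D4 C#5 Cb4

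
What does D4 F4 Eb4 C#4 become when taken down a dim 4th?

D4 becomes A#3
F4 becomes C#4
Eb4 becomes B3
C#4 becomes G##3

A#3 C#4 B3 G##3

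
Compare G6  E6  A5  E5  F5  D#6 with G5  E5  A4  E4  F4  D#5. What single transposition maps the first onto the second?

down a perfect octave

From G6 to G5 is 8 letter names — an octave of some quality.
G5 to G6 is 12 semitones, which makes it a perfect octave; the second version is lower, so the direction is down.
Checking another pair — D#6 → D#5 — gives the same interval.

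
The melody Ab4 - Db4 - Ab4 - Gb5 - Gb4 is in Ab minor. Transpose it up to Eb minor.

Eb5 Ab4 Eb5 Db6 Db5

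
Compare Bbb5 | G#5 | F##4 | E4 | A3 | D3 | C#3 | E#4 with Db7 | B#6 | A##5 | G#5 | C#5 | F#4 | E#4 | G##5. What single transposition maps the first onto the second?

From Bbb5 to Db7 is 10 letter names — a tenth of some quality.
Bbb5 to Db7 is 16 semitones, which makes it a major tenth; the second version is higher, so the direction is up.
Checking another pair — E#4 → G##5 — gives the same interval.

up a major tenth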